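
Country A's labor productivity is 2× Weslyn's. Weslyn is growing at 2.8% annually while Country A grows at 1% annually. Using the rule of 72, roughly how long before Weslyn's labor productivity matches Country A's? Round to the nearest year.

Weslyn gains on Country A at 2.8% − 1% = 1.8 points a year.
At that relative rate the gap halves every 72/1.8 ≈ 40.00 years.
A 2× gap closes after 1 halving: 1 × 40.00 ≈ 40 years.

approximately 40 years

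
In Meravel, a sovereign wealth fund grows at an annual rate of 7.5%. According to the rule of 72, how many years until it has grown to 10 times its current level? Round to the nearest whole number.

approximately 32 years

One doubling takes 72/7.5 = 9.60 years.
10× is log₂ 10 ≈ 3.32 doublings, so ≈ 3.32 × 9.60 = 32 years.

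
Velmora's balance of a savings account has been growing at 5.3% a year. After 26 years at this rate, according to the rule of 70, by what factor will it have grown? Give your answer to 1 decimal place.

approximately 3.9 times

Doubles every ≈ 13.21 years (70/5.3).
26 years is 1.97 doublings; 2^1.97 ≈ 3.9×.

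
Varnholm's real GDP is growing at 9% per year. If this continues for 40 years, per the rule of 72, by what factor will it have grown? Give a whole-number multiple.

about 32 times

At 9% one doubling takes ≈ 8.00 years; 40 years is 5 of them, so ×32.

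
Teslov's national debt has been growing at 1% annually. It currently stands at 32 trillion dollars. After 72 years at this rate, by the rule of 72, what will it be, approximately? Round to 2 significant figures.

Doubling time ≈ 72/1 = 72.00 years.
72 years is 72/72.00 ≈ 1.00 doublings, a factor of 2^1.00 ≈ 2.00.
32 × 2.00 ≈ 64 trillion dollars.

about 64 trillion dollars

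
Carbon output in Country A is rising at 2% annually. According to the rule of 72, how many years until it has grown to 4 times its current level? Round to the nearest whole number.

≈ 72 years

One doubling takes 72/2 = 36.00 years.
4× is 2 doublings, so 2 × 36.00 ≈ 72 years.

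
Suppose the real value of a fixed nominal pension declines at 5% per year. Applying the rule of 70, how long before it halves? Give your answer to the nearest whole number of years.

14 years

The rule works in reverse for decay: 70/5 ≈ 14.00 years to halve.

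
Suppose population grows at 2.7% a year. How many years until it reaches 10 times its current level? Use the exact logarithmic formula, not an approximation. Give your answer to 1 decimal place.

86.4 years

t = ln(10) / ln(1 + 0.027) = 2.3026 / 0.026642 ≈ 86.43.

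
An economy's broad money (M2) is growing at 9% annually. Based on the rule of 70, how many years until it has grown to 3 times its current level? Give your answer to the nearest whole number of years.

approximately 12 years

At 9% it doubles every 70/9 ≈ 7.78 years.
3× is log₂ 3 ≈ 1.58 doublings, so ≈ 1.58 × 7.78 = 12 years.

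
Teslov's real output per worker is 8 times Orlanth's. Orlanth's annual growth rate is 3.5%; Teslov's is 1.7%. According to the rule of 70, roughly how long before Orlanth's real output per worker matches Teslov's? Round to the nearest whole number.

roughly 117 years

What matters is the difference: 1.8 pp.
Rule of 70 on the gap: the ratio halves every 70/1.8 ≈ 38.89 years.
An 8 times gap closes after 3 halvings: 3 × 38.89 ≈ 117 years.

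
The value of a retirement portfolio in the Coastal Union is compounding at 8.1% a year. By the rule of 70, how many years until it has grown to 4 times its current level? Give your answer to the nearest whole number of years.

One doubling takes 70/8.1 = 8.64 years.
Getting to 4× needs 2 doublings: 2 × 8.64 ≈ 17 years.

about 17 years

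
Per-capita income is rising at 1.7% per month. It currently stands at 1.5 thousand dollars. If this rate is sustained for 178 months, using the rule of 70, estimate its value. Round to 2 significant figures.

approximately 30 thousand dollars

It doubles every 70/1.7 ≈ 41.18 months, so 178 months is 4.32 doublings.
2^4.32 ≈ 19.97; 1.5 × 19.97 ≈ 30 thousand dollars.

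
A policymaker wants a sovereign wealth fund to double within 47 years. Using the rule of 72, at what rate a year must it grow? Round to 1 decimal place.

roughly 1.5% a year

72 / 47 ≈ 1.53, so about 1.5% a year.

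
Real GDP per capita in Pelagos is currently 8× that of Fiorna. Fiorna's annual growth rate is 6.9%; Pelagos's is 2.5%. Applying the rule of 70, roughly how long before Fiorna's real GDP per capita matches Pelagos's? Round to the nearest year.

The growth-rate gap is 6.9% − 2.5% = 4.4 percentage points.
So the ratio between them halves every 70/4.4 ≈ 15.91 years.
An 8× gap closes after 3 halvings: 3 × 15.91 ≈ 48 years.

around 48 years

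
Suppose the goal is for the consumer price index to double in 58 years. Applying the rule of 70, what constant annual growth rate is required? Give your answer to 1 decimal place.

70 / 58 ≈ 1.21, so about 1.2% annually.

approximately 1.2%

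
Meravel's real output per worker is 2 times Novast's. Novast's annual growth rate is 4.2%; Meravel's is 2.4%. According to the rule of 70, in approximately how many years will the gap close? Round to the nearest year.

around 39 years

What matters is the difference: 1.8 pp.
Rule of 70 on the gap: the ratio halves every 70/1.8 ≈ 38.89 years.
A 2 times gap closes after 1 halving: 1 × 38.89 ≈ 39 years.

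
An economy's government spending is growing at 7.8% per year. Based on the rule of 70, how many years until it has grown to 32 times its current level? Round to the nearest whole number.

approximately 45 years

One doubling takes 70/7.8 = 8.97 years.
32 = 2^5, so 5 doublings → 45 years.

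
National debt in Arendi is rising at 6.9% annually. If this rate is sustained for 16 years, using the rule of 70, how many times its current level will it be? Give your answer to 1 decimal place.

≈ 3.0 times

Doubling time ≈ 70/6.9 = 10.14 years.
16 years / 10.14 ≈ 1.58 doublings → factor 2^1.58 ≈ 3.0.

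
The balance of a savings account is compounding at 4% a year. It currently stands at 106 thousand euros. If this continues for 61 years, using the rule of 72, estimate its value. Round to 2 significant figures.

It doubles every 72/4 ≈ 18.00 years, so 61 years is 3.39 doublings.
2^3.39 ≈ 10.48; 106 × 10.48 ≈ 1100 thousand euros.

approximately 1100 thousand euros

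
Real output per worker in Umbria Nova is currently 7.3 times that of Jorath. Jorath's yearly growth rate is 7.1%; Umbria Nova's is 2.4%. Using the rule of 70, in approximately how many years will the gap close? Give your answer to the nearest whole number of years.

about 43 years

Jorath gains on Umbria Nova at 7.1% − 2.4% = 4.7 points a year.
At that relative rate the gap halves every 70/4.7 ≈ 14.89 years.
A 7.3 times gap takes log₂(7.3) ≈ 2.87 halvings to close: 2.87 × 14.89 ≈ 43 years.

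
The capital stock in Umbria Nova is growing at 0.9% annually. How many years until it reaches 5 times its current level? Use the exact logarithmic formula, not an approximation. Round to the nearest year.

180 years

t = ln(5) / ln(1 + 0.009) = 1.6094 / 0.008960 ≈ 179.62.
≈ 180 years.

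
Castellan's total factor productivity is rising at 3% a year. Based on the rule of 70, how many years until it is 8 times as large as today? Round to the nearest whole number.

Doubling time ≈ 70/3 = 23.33 years.
Getting to 8× needs 3 doublings: 3 × 23.33 ≈ 70 years.

approximately 70 years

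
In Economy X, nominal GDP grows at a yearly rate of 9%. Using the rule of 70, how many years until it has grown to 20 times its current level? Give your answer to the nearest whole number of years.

At 9% it doubles every 70/9 ≈ 7.78 years.
20× is log₂ 20 ≈ 4.32 doublings, so ≈ 4.32 × 7.78 = 34 years.

34 years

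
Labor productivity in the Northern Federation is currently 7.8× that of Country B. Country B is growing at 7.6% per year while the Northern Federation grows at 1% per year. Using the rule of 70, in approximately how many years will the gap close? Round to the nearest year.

The growth-rate gap is 7.6% − 1% = 6.6 percentage points.
So the ratio between them halves every 70/6.6 ≈ 10.61 years.
A 7.8× gap takes log₂(7.8) ≈ 2.96 halvings to close: 2.96 × 10.61 ≈ 31 years.

≈ 31 years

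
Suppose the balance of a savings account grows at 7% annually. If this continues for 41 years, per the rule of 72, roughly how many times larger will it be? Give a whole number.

72/7 ≈ 10.29 years per doubling.
41 years fits 4 doublings: 2^4 = 16.

16 times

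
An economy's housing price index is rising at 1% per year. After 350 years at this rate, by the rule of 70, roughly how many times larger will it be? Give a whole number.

roughly 32 times

At 1% one doubling takes ≈ 70.00 years; 350 years is 5 of them, so ×32.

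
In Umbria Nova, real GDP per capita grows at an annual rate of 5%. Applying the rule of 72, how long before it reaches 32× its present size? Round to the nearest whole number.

One doubling takes 72/5 = 14.40 years.
32 = 2^5, so 5 doublings → 72 years.

≈ 72 years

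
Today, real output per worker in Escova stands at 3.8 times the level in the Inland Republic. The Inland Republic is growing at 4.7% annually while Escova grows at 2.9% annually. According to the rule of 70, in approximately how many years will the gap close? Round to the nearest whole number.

about 75 years

The growth-rate gap is 4.7% − 2.9% = 1.8 percentage points.
So the ratio between them halves every 70/1.8 ≈ 38.89 years.
A 3.8 times gap takes log₂(3.8) ≈ 1.93 halvings to close: 1.93 × 38.89 ≈ 75 years.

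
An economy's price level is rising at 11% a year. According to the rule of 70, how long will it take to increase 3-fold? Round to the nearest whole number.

roughly 10 years

One doubling takes 70/11 = 6.36 years.
Reaching 3× takes log₂(3) ≈ 1.58 doublings.
1.58 × 6.36 ≈ 10 years.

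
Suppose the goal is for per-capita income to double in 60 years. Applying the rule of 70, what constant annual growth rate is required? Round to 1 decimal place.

≈ 1.2%

70 / 60 ≈ 1.17, so about 1.2% annually.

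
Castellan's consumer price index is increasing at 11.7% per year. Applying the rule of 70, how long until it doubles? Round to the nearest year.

At 11.7%, doubling takes about 70/11.7 = 5.98 years.

about 6 years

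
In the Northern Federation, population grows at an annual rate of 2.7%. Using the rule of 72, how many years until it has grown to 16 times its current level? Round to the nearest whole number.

107 years

At 2.7% it doubles every 72/2.7 ≈ 26.67 years.
Getting to 16× needs 4 doublings: 4 × 26.67 ≈ 107 years.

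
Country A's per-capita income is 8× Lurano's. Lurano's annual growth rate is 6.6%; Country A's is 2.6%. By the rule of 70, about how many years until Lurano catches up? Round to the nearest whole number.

53 years

What matters is the difference: 4 pp.
Rule of 70 on the gap: the ratio halves every 70/4 ≈ 17.50 years.
An 8× gap closes after 3 halvings: 3 × 17.50 ≈ 53 years.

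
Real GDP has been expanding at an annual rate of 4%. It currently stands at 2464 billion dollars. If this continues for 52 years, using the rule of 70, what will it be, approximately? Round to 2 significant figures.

It doubles every 70/4 ≈ 17.50 years, so 52 years is 2.97 doublings.
2^2.97 ≈ 7.84; 2464 × 7.84 ≈ 19000 billion dollars.

around 19000 billion dollars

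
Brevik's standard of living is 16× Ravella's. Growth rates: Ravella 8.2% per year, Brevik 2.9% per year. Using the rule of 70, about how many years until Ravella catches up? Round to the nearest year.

What matters is the difference: 5.3 pp.
Rule of 70 on the gap: the ratio halves every 70/5.3 ≈ 13.21 years.
A 16× gap closes after 4 halvings: 4 × 13.21 ≈ 53 years.

≈ 53 years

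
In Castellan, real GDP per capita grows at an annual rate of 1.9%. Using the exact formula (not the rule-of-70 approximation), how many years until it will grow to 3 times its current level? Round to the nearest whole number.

58 years

t = ln(3) / ln(1 + 0.019) = 1.0986 / 0.018822 ≈ 58.37.
≈ 58 years.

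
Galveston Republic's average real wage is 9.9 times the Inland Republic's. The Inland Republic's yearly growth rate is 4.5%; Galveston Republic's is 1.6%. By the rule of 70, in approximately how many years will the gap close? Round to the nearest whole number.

80 years

the Inland Republic gains on Galveston Republic at 4.5% − 1.6% = 2.9 points a year.
At that relative rate the gap halves every 70/2.9 ≈ 24.14 years.
A 9.9 times gap takes log₂(9.9) ≈ 3.31 halvings to close: 3.31 × 24.14 ≈ 80 years.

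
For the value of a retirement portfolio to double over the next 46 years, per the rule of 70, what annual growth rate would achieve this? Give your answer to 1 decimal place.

≈ 1.5%

70 / 46 ≈ 1.52, so about 1.5% annually.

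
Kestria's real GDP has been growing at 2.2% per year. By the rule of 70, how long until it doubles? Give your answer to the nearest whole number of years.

At 2.2%, doubling takes about 70/2.2 = 31.82 years.

about 32 years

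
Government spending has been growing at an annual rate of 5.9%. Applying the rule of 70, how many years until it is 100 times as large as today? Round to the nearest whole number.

At 5.9% it doubles every 70/5.9 ≈ 11.86 years.
Reaching 100× takes log₂(100) ≈ 6.64 doublings.
6.64 × 11.86 ≈ 79 years.

roughly 79 years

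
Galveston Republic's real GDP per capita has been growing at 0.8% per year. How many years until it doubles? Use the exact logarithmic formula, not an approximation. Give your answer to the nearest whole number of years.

87 years

t = ln(2) / ln(1 + 0.008) = 0.6931 / 0.007968 ≈ 86.99.
≈ 87 years.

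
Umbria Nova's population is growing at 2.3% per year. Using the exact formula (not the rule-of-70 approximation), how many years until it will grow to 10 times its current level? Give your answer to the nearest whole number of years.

t = ln(10) / ln(1 + 0.023) = 2.3026 / 0.022739 ≈ 101.26.
≈ 101 years.

101 years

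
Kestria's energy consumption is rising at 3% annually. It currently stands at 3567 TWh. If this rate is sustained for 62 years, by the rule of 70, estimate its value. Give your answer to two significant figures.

Doubling time ≈ 70/3 = 23.33 years.
62 years is 62/23.33 ≈ 2.66 doublings, a factor of 2^2.66 ≈ 6.32.
3567 × 6.32 ≈ 23000 TWh.

roughly 23000 TWh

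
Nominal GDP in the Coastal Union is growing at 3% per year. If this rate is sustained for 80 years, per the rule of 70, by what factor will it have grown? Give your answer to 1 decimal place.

Doubles every ≈ 23.33 years (70/3).
80 years is 3.43 doublings; 2^3.43 ≈ 10.8×.

about 10.8 times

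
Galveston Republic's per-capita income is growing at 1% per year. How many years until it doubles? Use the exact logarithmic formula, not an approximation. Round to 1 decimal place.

69.7 years

t = ln(2) / ln(1 + 0.01) = 0.6931 / 0.009950 ≈ 69.66.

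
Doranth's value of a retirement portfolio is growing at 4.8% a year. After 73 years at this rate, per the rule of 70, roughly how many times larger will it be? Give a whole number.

Doubling time ≈ 70/4.8 = 14.58 years.
73/14.58 ≈ 5 doublings, so about 2^5 = 32×.

roughly 32 times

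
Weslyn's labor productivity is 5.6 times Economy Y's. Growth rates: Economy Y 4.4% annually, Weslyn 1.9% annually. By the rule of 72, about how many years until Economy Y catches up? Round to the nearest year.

The growth-rate gap is 4.4% − 1.9% = 2.5 percentage points.
So the ratio between them halves every 72/2.5 ≈ 28.80 years.
A 5.6 times gap takes log₂(5.6) ≈ 2.49 halvings to close: 2.49 × 28.80 ≈ 72 years.

about 72 years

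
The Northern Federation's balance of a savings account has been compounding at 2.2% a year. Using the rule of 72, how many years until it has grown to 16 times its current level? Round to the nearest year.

roughly 131 years

At 2.2% it doubles every 72/2.2 ≈ 32.73 years.
16× is 4 doublings, so 4 × 32.73 ≈ 131 years.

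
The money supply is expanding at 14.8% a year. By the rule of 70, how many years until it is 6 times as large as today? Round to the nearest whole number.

One doubling takes 70/14.8 = 4.73 years.
Reaching 6× takes log₂(6) ≈ 2.58 doublings.
2.58 × 4.73 ≈ 12 years.

approximately 12 years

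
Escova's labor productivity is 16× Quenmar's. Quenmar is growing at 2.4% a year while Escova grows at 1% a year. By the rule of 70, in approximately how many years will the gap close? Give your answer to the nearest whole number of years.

The growth-rate gap is 2.4% − 1% = 1.4 percentage points.
So the ratio between them halves every 70/1.4 ≈ 50.00 years.
A 16× gap closes after 4 halvings: 4 × 50.00 ≈ 200 years.

≈ 200 years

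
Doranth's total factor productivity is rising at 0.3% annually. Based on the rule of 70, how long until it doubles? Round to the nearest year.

about 233 years

At 0.3%, doubling takes about 70/0.3 = 233.33 years.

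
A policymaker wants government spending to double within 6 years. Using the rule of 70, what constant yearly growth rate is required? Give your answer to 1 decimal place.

11.7%

70 / 6 ≈ 11.67, so about 11.7% per year.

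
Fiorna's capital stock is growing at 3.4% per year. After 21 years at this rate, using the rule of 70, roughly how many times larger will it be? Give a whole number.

Doubling time ≈ 70/3.4 = 20.59 years.
21/20.59 ≈ 1 doubling, so about 2^1 = 2×.

2 times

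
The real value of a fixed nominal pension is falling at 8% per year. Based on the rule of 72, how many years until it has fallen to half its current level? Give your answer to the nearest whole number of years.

The rule works in reverse for decay: 72/8 ≈ 9.00 years to halve.

about 9 years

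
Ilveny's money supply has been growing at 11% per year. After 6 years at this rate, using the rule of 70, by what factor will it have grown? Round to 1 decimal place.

about 1.9 times

Doubling time ≈ 70/11 = 6.36 years.
6 years / 6.36 ≈ 0.94 doublings → factor 2^0.94 ≈ 1.9.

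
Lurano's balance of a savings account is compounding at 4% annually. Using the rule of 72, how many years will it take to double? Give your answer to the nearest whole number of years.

72/4 ≈ 18.00, so it doubles roughly every 18 years.

≈ 18 years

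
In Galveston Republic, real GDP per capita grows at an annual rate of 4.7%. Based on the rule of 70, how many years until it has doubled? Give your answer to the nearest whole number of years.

70/4.7 ≈ 14.89, so it doubles roughly every 15 years.

≈ 15 years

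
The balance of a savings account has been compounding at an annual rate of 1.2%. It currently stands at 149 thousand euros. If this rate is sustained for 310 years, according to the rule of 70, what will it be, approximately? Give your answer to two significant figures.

≈ 5900 thousand euros

It doubles every 70/1.2 ≈ 58.33 years, so 310 years is 5.31 doublings.
2^5.31 ≈ 39.67; 149 × 39.67 ≈ 5900 thousand euros.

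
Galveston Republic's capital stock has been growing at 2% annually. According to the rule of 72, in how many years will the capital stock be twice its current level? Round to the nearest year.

roughly 36 years

72/2 ≈ 36.00, so it doubles roughly every 36 years.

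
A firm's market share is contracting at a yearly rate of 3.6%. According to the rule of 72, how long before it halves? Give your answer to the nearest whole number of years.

≈ 20 years

Halving time ≈ 72 / 3.6 = 20.00 → 20 years.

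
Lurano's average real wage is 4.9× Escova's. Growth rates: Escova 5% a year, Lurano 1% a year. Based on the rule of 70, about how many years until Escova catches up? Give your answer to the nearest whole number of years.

about 40 years

What matters is the difference: 4 pp.
Rule of 70 on the gap: the ratio halves every 70/4 ≈ 17.50 years.
A 4.9× gap takes log₂(4.9) ≈ 2.29 halvings to close: 2.29 × 17.50 ≈ 40 years.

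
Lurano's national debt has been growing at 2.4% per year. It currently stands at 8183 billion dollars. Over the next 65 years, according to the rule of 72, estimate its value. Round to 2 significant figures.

Doubling time ≈ 72/2.4 = 30.00 years.
65 years is 65/30.00 ≈ 2.17 doublings, a factor of 2^2.17 ≈ 4.50.
8183 × 4.50 ≈ 37000 billion dollars.

37000 billion dollars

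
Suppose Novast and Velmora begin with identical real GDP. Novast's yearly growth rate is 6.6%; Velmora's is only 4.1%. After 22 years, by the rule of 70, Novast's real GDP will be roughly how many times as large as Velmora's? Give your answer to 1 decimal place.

Only the 2.5-point difference matters.
70/2.5 ≈ 28.00 years per doubling of the ratio; 22 years gives 0.79 doublings, so ≈ 1.7×.

about 1.7 times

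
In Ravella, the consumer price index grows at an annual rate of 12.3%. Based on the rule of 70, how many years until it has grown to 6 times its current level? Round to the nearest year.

≈ 15 years

At 12.3% it doubles every 70/12.3 ≈ 5.69 years.
Reaching 6× takes log₂(6) ≈ 2.58 doublings.
2.58 × 5.69 ≈ 15 years.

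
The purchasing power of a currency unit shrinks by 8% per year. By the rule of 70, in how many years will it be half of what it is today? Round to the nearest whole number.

The rule works in reverse for decay: 70/8 ≈ 8.75 years to halve.

≈ 9 years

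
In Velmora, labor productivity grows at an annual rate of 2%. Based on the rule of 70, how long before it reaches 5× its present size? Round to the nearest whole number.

around 81 years

One doubling takes 70/2 = 35.00 years.
Reaching 5× takes log₂(5) ≈ 2.32 doublings.
2.32 × 35.00 ≈ 81 years.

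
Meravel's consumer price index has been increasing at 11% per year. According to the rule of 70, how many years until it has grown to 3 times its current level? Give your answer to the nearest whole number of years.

Doubling time ≈ 70/11 = 6.36 years.
Reaching 3× takes log₂(3) ≈ 1.58 doublings.
1.58 × 6.36 ≈ 10 years.

approximately 10 years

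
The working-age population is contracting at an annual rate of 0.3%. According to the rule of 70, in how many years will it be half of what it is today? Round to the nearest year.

Halving time ≈ 70 / 0.3 = 233.33 → 233 years.

roughly 233 years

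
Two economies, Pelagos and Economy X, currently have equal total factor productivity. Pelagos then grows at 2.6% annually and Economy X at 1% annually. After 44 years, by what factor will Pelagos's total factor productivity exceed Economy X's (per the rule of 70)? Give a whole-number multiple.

Pelagos pulls ahead at 1.6 pp per year, so the ratio doubles every 70/1.6 ≈ 43.75 years.
In 44 years that's 1.01 doublings: 2^1.01 ≈ 2.

2 times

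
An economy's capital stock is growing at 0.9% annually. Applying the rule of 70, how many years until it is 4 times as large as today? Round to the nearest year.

around 156 years

Doubling time ≈ 70/0.9 = 77.78 years.
Getting to 4× needs 2 doublings: 2 × 77.78 ≈ 156 years.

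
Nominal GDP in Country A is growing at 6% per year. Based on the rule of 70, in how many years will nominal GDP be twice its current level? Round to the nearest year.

Doubling time ≈ 70 / 6 = 11.67 years.

12 years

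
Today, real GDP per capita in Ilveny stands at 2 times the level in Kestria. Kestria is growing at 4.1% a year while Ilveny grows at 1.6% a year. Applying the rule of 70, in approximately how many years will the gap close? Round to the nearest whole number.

≈ 28 years

What matters is the difference: 2.5 pp.
Rule of 70 on the gap: the ratio halves every 70/2.5 ≈ 28.00 years.
A 2 times gap closes after 1 halving: 1 × 28.00 ≈ 28 years.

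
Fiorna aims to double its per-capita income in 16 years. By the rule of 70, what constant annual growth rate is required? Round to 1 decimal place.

70 / 16 ≈ 4.38, so about 4.4% annually.

around 4.4% annually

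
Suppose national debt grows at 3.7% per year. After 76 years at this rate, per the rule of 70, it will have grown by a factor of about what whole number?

approximately 16 times

Doubling time ≈ 70/3.7 = 18.92 years.
76/18.92 ≈ 4 doublings, so about 2^4 = 16×.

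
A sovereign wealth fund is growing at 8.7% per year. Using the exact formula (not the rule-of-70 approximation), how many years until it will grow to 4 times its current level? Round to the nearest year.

t = ln(4) / ln(1 + 0.087) = 1.3863 / 0.083422 ≈ 16.62.
≈ 17 years.

17 years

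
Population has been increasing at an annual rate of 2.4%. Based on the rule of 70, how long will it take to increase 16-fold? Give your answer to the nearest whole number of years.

Doubling time ≈ 70/2.4 = 29.17 years.
16 = 2^4, so 4 doublings → 117 years.

117 years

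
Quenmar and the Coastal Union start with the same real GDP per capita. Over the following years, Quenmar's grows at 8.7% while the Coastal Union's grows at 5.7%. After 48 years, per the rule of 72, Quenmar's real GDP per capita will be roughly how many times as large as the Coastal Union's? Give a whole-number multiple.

Only the 3-point difference matters.
72/3 ≈ 24.00 years per doubling of the ratio; 48 years gives 2.00 doublings, so ≈ 4×.

roughly 4 times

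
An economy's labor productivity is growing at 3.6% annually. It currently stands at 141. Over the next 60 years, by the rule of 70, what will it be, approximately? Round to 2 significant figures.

≈ 1200

Doubling time ≈ 70/3.6 = 19.44 years.
60 years is 60/19.44 ≈ 3.09 doublings, a factor of 2^3.09 ≈ 8.51.
141 × 8.51 ≈ 1200.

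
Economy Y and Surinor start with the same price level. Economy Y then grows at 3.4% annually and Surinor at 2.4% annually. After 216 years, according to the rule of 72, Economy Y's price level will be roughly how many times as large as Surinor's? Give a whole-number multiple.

roughly 8 times

Economy Y pulls ahead at 1 pp per year, so the ratio doubles every 72/1 ≈ 72.00 years.
In 216 years that's 3.00 doublings: 2^3.00 ≈ 8.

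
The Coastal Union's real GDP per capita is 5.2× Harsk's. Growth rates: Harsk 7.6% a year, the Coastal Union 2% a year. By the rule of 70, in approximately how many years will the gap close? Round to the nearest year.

The growth-rate gap is 7.6% − 2% = 5.6 percentage points.
So the ratio between them halves every 70/5.6 ≈ 12.50 years.
A 5.2× gap takes log₂(5.2) ≈ 2.38 halvings to close: 2.38 × 12.50 ≈ 30 years.

about 30 years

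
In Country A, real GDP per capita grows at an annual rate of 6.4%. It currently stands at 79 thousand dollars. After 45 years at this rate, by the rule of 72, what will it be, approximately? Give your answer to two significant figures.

approximately 1300 thousand dollars

It doubles every 72/6.4 ≈ 11.25 years, so 45 years is 4.00 doublings.
2^4.00 ≈ 16.00; 79 × 16.00 ≈ 1300 thousand dollars.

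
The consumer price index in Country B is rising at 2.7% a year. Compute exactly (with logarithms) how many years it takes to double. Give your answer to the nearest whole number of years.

t = ln(2) / ln(1 + 0.027) = 0.6931 / 0.026642 ≈ 26.02.
≈ 26 years.

26 years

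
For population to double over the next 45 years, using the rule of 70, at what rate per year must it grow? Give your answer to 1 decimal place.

≈ 1.6%

70 / 45 ≈ 1.56, so about 1.6% per year.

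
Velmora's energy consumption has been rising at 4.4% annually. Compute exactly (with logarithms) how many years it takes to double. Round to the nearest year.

t = ln(2) / ln(1 + 0.044) = 0.6931 / 0.043059 ≈ 16.10.
≈ 16 years.

16 years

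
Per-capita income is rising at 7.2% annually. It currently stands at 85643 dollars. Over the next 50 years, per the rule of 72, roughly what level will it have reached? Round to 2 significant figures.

It doubles every 72/7.2 ≈ 10.00 years, so 50 years is 5.00 doublings.
2^5.00 ≈ 32.00; 85643 × 32.00 ≈ 2700000 dollars.

about 2700000 dollars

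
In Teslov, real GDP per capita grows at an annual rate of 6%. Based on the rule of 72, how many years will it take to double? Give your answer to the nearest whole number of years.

At 6%, doubling takes about 72/6 = 12.00 years.

around 12 years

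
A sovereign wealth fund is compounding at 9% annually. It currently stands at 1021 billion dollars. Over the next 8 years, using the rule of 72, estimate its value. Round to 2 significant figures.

It doubles every 72/9 ≈ 8.00 years, so 8 years is 1.00 doublings.
2^1.00 ≈ 2.00; 1021 × 2.00 ≈ 2000 billion dollars.

roughly 2000 billion dollars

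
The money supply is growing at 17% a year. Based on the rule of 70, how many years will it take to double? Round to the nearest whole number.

70/17 ≈ 4.12, so it doubles roughly every 4 years.

roughly 4 years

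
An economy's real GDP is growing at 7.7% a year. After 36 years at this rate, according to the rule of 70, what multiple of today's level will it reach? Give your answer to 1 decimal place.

roughly 15.6 times

Doubling time ≈ 70/7.7 = 9.09 years.
36 years / 9.09 ≈ 3.96 doublings → factor 2^3.96 ≈ 15.6.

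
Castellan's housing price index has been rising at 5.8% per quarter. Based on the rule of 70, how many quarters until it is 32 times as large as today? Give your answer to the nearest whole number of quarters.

approximately 60 quarters

At 5.8% it doubles every 70/5.8 ≈ 12.07 quarters.
32 = 2^5, so 5 doublings → 60 quarters.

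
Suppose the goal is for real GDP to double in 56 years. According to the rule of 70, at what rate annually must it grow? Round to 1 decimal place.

70 / 56 ≈ 1.25, so about 1.3% annually.

1.3%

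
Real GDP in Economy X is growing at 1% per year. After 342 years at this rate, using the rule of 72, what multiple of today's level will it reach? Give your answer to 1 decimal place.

Doubling time ≈ 72/1 = 72.00 years.
342 years / 72.00 ≈ 4.75 doublings → factor 2^4.75 ≈ 26.9.

around 26.9 times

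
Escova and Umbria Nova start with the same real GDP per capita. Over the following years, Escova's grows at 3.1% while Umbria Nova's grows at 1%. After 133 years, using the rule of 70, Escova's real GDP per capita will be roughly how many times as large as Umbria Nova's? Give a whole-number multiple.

about 16 times

Escova pulls ahead at 2.1 pp per year, so the ratio doubles every 70/2.1 ≈ 33.33 years.
In 133 years that's 3.99 doublings: 2^3.99 ≈ 16.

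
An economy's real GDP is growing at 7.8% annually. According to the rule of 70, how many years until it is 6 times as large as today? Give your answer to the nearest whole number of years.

One doubling takes 70/7.8 = 8.97 years.
6× is log₂ 6 ≈ 2.58 doublings, so ≈ 2.58 × 8.97 = 23 years.

about 23 years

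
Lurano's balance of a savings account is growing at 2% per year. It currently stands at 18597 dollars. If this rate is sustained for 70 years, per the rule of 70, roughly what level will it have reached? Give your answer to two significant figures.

roughly 74000 dollars

Doubling time ≈ 70/2 = 35.00 years.
70 years is 70/35.00 ≈ 2.00 doublings, a factor of 2^2.00 ≈ 4.00.
18597 × 4.00 ≈ 74000 dollars.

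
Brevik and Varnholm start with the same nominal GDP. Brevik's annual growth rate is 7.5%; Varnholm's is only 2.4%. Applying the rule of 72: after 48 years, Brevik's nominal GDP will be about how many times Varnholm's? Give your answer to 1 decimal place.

Only the 5.1-point difference matters.
72/5.1 ≈ 14.12 years per doubling of the ratio; 48 years gives 3.40 doublings, so ≈ 10.6×.

around 10.6 times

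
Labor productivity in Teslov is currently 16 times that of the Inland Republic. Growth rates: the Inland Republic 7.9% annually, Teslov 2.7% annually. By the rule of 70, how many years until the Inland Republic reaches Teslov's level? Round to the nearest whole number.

The growth-rate gap is 7.9% − 2.7% = 5.2 percentage points.
So the ratio between them halves every 70/5.2 ≈ 13.46 years.
A 16 times gap closes after 4 halvings: 4 × 13.46 ≈ 54 years.

approximately 54 years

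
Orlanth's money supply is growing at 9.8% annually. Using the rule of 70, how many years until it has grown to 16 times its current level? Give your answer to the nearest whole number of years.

One doubling takes 70/9.8 = 7.14 years.
16 = 2^4, so 4 doublings → 29 years.

roughly 29 years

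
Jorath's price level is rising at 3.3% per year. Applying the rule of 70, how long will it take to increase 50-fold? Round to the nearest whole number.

At 3.3% it doubles every 70/3.3 ≈ 21.21 years.
50× is log₂ 50 ≈ 5.64 doublings, so ≈ 5.64 × 21.21 = 120 years.

≈ 120 years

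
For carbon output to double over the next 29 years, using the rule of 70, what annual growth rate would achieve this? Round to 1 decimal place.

around 2.4%

70 / 29 ≈ 2.41, so about 2.4% annually.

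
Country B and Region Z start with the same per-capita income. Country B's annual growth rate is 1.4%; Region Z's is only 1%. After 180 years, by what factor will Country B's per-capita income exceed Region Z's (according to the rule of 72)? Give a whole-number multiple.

about 2 times

Country B pulls ahead at 0.4 pp per year, so the ratio doubles every 72/0.4 ≈ 180.00 years.
In 180 years that's 1.00 doublings: 2^1.00 ≈ 2.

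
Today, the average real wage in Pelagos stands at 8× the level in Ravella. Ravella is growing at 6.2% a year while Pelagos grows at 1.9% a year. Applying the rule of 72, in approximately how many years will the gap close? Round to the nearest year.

Ravella gains on Pelagos at 6.2% − 1.9% = 4.3 points a year.
At that relative rate the gap halves every 72/4.3 ≈ 16.74 years.
An 8× gap closes after 3 halvings: 3 × 16.74 ≈ 50 years.

roughly 50 years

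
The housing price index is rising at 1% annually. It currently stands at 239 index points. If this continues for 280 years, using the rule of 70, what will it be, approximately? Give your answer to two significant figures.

Doubling time ≈ 70/1 = 70.00 years.
280 years is 280/70.00 ≈ 4.00 doublings, a factor of 2^4.00 ≈ 16.00.
239 × 16.00 ≈ 3800 index points.

around 3800 index points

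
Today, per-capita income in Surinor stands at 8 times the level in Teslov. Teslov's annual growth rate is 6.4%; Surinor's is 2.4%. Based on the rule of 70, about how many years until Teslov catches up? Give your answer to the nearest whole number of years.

approximately 53 years

Teslov gains on Surinor at 6.4% − 2.4% = 4 points a year.
At that relative rate the gap halves every 70/4 ≈ 17.50 years.
An 8 times gap closes after 3 halvings: 3 × 17.50 ≈ 53 years.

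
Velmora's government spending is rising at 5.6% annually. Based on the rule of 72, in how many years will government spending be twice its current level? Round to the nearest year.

Doubling time ≈ 72 / 5.6 = 12.86 years.

about 13 years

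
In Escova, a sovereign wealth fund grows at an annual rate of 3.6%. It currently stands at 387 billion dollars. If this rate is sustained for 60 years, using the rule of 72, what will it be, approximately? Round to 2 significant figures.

It doubles every 72/3.6 ≈ 20.00 years, so 60 years is 3.00 doublings.
2^3.00 ≈ 8.00; 387 × 8.00 ≈ 3100 billion dollars.

approximately 3100 billion dollars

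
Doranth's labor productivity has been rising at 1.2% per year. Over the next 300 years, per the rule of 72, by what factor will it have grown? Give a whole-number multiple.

32 times

At 1.2% one doubling takes ≈ 60.00 years; 300 years is 5 of them, so ×32.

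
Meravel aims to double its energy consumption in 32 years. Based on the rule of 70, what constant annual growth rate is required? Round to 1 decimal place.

about 2.2%

70 / 32 ≈ 2.19, so about 2.2% annually.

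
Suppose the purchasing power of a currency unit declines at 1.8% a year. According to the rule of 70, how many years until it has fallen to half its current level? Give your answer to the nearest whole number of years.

Halving time ≈ 70 / 1.8 = 38.89 → 39 years.

roughly 39 years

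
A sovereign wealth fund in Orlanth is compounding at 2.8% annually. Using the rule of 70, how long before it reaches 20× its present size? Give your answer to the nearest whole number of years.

At 2.8% it doubles every 70/2.8 ≈ 25.00 years.
Reaching 20× takes log₂(20) ≈ 4.32 doublings.
4.32 × 25.00 ≈ 108 years.

≈ 108 years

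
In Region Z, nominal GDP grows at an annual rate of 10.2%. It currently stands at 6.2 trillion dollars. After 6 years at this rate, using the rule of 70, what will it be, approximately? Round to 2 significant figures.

approximately 11 trillion dollars

Doubling time ≈ 70/10.2 = 6.86 years.
6 years is 6/6.86 ≈ 0.87 doublings, a factor of 2^0.87 ≈ 1.83.
6.2 × 1.83 ≈ 11 trillion dollars.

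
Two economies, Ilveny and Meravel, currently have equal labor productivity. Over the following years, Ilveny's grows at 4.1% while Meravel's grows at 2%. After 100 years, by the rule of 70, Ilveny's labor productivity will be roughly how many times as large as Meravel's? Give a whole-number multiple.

about 8 times

Rate gap = 4.1% − 2% = 2.1 points.
The ratio doubles every 70/2.1 ≈ 33.33 years.
100/33.33 ≈ 3.00 doublings → ratio ≈ 2^3.00 ≈ 8.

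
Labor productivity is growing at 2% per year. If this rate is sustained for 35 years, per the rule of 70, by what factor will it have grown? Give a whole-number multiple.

70/2 ≈ 35.00 years per doubling.
35 years fits 1 doubling: 2^1 = 2.

≈ 2 times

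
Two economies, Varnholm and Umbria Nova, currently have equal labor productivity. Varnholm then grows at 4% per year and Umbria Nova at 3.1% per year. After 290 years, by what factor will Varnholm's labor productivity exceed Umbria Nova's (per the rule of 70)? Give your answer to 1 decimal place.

13.3 times

Varnholm pulls ahead at 0.9 pp per year, so the ratio doubles every 70/0.9 ≈ 77.78 years.
In 290 years that's 3.73 doublings: 2^3.73 ≈ 13.3.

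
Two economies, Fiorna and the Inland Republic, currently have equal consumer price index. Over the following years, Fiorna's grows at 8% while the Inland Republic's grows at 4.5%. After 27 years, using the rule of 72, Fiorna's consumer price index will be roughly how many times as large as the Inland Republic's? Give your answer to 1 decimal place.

Rate gap = 8% − 4.5% = 3.5 points.
The ratio doubles every 72/3.5 ≈ 20.57 years.
27/20.57 ≈ 1.31 doublings → ratio ≈ 2^1.31 ≈ 2.5.

about 2.5 times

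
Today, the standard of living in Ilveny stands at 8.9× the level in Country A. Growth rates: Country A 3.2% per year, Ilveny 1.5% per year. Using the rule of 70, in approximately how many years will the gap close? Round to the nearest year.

approximately 130 years

Country A gains on Ilveny at 3.2% − 1.5% = 1.7 points a year.
At that relative rate the gap halves every 70/1.7 ≈ 41.18 years.
An 8.9× gap takes log₂(8.9) ≈ 3.15 halvings to close: 3.15 × 41.18 ≈ 130 years.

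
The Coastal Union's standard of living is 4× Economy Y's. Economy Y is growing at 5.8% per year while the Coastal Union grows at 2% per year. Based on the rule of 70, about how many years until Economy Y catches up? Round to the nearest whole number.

approximately 37 years

The growth-rate gap is 5.8% − 2% = 3.8 percentage points.
So the ratio between them halves every 70/3.8 ≈ 18.42 years.
A 4× gap closes after 2 halvings: 2 × 18.42 ≈ 37 years.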